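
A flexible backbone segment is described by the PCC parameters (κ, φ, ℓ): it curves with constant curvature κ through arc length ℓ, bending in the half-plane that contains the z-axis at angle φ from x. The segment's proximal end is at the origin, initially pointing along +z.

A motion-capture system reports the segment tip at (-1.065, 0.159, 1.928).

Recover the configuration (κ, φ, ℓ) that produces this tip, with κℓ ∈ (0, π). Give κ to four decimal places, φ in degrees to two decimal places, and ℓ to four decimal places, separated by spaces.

ρ = √(x²+y²) = √(-1.065² + 0.159²) = 1.07680
φ = atan2(y, x) mod 360° = atan2(0.159, -1.065) = 171.5087°
|p|² = ρ² + z² = 1.07680² + 1.928² = 4.87669
κ = 2ρ / |p|² = 2×1.07680 / 4.87669 = 0.44161
θ = 2·atan2(ρ, z) = 2·atan2(1.07680, 1.928) = 1.01870 rad
ℓ = θ/κ = 1.01870/0.44161 = 2.30678

0.4416 171.51 2.3068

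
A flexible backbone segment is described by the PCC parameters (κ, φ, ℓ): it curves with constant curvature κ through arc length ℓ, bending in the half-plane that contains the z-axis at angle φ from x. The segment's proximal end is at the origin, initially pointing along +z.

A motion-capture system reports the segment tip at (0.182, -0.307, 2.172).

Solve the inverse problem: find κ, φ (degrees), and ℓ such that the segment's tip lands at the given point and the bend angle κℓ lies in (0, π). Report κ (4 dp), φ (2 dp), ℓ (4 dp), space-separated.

0.1473 300.66 2.2109

ρ = √(x²+y²) = √(0.182² + -0.307²) = 0.35689
φ = atan2(y, x) mod 360° = atan2(-0.307, 0.182) = 300.6609°
|p|² = ρ² + z² = 0.35689² + 2.172² = 4.84496
κ = 2ρ / |p|² = 2×0.35689 / 4.84496 = 0.14733
θ = 2·atan2(ρ, z) = 2·atan2(0.35689, 2.172) = 0.32572 rad
ℓ = θ/κ = 0.32572/0.14733 = 2.21089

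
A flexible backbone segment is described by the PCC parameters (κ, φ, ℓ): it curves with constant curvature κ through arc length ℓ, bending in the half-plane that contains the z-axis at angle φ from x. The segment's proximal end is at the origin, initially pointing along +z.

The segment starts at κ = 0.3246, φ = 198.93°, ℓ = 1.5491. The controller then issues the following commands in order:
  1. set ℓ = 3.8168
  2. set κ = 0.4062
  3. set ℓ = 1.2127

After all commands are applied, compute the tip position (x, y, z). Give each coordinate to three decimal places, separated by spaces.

initial: κ=0.3246, φ=198.93°, ℓ=1.5491
cmd 1: set ℓ=3.8168 → (κ,φ,ℓ)=(0.3246,198.93°,3.8168) → tip=(-1.9647,-0.6738,2.9126)
cmd 2: set κ=0.4062 → (κ,φ,ℓ)=(0.4062,198.93°,3.8168) → tip=(-2.2812,-0.7824,2.4613)
cmd 3: set ℓ=1.2127 → (κ,φ,ℓ)=(0.4062,198.93°,1.2127) → tip=(-0.2769,-0.0950,1.1642)

-0.277 -0.095 1.164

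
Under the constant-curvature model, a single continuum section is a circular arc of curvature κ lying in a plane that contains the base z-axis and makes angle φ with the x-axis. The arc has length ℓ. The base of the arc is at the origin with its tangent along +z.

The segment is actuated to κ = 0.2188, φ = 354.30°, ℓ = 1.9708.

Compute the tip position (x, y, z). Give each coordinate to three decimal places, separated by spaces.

0.416 -0.042 1.910

θ = κ·ℓ = 0.2188 × 1.9708 = 0.43121 rad
ρ = (1 − cos θ)/κ = (1 − 0.90846)/0.2188 = 0.41837
z = sin θ / κ = 0.41797/0.2188 = 1.91029
x = ρ cos φ = 0.41837 × cos(354.30°) = 0.41630
y = ρ sin φ = 0.41837 × sin(354.30°) = -0.04155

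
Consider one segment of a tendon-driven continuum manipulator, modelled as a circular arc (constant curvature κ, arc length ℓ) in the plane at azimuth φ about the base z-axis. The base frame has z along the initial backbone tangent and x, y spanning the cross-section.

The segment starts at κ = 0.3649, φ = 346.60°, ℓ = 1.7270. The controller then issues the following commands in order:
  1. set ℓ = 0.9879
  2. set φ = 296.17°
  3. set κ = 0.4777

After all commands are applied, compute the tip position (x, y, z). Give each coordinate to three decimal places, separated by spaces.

initial: κ=0.3649, φ=346.60°, ℓ=1.7270
cmd 1: set ℓ=0.9879 → (κ,φ,ℓ)=(0.3649,346.60°,0.9879) → tip=(0.1713,-0.0408,0.9666)
cmd 2: set φ=296.17° → (κ,φ,ℓ)=(0.3649,296.17°,0.9879) → tip=(0.0777,-0.1581,0.9666)
cmd 3: set κ=0.4777 → (κ,φ,ℓ)=(0.4777,296.17°,0.9879) → tip=(0.1009,-0.2054,0.9516)

0.101 -0.205 0.952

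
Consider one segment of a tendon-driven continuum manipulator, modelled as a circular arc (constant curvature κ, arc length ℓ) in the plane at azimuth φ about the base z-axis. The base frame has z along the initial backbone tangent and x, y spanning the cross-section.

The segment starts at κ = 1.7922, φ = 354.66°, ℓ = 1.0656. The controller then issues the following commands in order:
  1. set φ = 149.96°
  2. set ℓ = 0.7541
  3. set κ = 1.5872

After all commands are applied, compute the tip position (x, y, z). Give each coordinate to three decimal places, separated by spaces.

initial: κ=1.7922, φ=354.66°, ℓ=1.0656
cmd 1: set φ=149.96° → (κ,φ,ℓ)=(1.7922,149.96°,1.0656) → tip=(-0.6436,0.3722,0.5262)
cmd 2: set ℓ=0.7541 → (κ,φ,ℓ)=(1.7922,149.96°,0.7541) → tip=(-0.3779,0.2186,0.5446)
cmd 3: set κ=1.5872 → (κ,φ,ℓ)=(1.5872,149.96°,0.7541) → tip=(-0.3462,0.2002,0.5865)

-0.346 0.200 0.587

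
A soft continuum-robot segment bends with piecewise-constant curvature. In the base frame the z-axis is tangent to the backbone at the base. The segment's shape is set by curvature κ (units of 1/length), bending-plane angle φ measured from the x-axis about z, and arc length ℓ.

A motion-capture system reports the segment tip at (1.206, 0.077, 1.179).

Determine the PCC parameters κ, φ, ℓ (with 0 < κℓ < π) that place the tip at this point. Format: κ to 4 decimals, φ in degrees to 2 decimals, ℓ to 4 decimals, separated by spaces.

0.8479 3.65 1.8816

ρ = √(x²+y²) = √(1.206² + 0.077²) = 1.20846
φ = atan2(y, x) mod 360° = atan2(0.077, 1.206) = 3.6532°
|p|² = ρ² + z² = 1.20846² + 1.179² = 2.85041
κ = 2ρ / |p|² = 2×1.20846 / 2.85041 = 0.84792
θ = 2·atan2(ρ, z) = 2·atan2(1.20846, 1.179) = 1.59547 rad
ℓ = θ/κ = 1.59547/0.84792 = 1.88163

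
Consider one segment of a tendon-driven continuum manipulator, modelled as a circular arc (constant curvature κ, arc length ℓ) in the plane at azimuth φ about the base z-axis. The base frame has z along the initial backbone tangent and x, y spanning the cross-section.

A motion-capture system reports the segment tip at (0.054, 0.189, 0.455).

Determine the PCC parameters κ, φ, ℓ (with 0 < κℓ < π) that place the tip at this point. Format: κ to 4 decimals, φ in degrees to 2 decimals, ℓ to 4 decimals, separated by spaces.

1.6003 74.05 0.5097

ρ = √(x²+y²) = √(0.054² + 0.189²) = 0.19656
φ = atan2(y, x) mod 360° = atan2(0.189, 0.054) = 74.0546°
|p|² = ρ² + z² = 0.19656² + 0.455² = 0.24566
κ = 2ρ / |p|² = 2×0.19656 / 0.24566 = 1.60027
θ = 2·atan2(ρ, z) = 2·atan2(0.19656, 0.455) = 0.81558 rad
ℓ = θ/κ = 0.81558/1.60027 = 0.50965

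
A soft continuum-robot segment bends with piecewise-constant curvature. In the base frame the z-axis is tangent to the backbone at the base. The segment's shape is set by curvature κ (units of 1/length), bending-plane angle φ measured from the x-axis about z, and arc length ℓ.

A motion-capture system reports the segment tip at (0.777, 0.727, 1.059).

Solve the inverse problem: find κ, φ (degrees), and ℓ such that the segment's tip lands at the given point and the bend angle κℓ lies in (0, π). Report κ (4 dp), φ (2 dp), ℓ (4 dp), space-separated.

0.9443 43.10 1.6686

ρ = √(x²+y²) = √(0.777² + 0.727²) = 1.06408
φ = atan2(y, x) mod 360° = atan2(0.727, 0.777) = 43.0959°
|p|² = ρ² + z² = 1.06408² + 1.059² = 2.25374
κ = 2ρ / |p|² = 2×1.06408 / 2.25374 = 0.94428
θ = 2·atan2(ρ, z) = 2·atan2(1.06408, 1.059) = 1.57558 rad
ℓ = θ/κ = 1.57558/0.94428 = 1.66856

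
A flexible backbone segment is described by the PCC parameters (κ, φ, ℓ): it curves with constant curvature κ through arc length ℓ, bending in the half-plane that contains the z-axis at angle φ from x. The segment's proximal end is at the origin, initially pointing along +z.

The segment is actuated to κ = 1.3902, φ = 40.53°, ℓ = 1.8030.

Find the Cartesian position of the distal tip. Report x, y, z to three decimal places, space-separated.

0.987 0.844 0.427

θ = κ·ℓ = 1.3902 × 1.8030 = 2.50653 rad
ρ = (1 − cos θ)/κ = (1 − -0.80503)/1.3902 = 1.29840
z = sin θ / κ = 0.59323/1.3902 = 0.42672
x = ρ cos φ = 1.29840 × cos(40.53°) = 0.98687
y = ρ sin φ = 1.29840 × sin(40.53°) = 0.84376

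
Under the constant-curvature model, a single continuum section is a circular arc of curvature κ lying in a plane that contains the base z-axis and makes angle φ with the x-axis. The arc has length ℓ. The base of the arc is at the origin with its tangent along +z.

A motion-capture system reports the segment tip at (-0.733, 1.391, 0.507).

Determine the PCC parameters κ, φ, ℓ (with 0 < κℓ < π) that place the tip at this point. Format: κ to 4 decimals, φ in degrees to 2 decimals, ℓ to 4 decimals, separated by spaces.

1.1522 117.79 2.1851

ρ = √(x²+y²) = √(-0.733² + 1.391²) = 1.57231
φ = atan2(y, x) mod 360° = atan2(1.391, -0.733) = 117.7874°
|p|² = ρ² + z² = 1.57231² + 0.507² = 2.72922
κ = 2ρ / |p|² = 2×1.57231 / 2.72922 = 1.15221
θ = 2·atan2(ρ, z) = 2·atan2(1.57231, 0.507) = 2.51774 rad
ℓ = θ/κ = 2.51774/1.15221 = 2.18514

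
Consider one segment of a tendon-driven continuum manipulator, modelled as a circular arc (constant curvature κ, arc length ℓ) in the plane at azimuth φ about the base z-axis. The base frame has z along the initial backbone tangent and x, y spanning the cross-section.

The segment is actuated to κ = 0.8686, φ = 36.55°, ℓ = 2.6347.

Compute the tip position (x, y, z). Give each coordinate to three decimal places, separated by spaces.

θ = κ·ℓ = 0.8686 × 2.6347 = 2.28850 rad
ρ = (1 − cos θ)/κ = (1 − -0.65766)/0.8686 = 1.90842
z = sin θ / κ = 0.75332/0.8686 = 0.86728
x = ρ cos φ = 1.90842 × cos(36.55°) = 1.53311
y = ρ sin φ = 1.90842 × sin(36.55°) = 1.13651

1.533 1.137 0.867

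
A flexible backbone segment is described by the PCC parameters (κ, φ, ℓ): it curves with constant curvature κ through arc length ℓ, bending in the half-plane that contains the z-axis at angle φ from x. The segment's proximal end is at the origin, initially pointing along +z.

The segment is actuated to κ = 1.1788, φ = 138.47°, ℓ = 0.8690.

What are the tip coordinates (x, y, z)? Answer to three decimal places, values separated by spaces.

-0.305 0.270 0.725

θ = κ·ℓ = 1.1788 × 0.8690 = 1.02438 rad
ρ = (1 − cos θ)/κ = (1 − 0.51963)/1.1788 = 0.40751
z = sin θ / κ = 0.85439/1.1788 = 0.72480
x = ρ cos φ = 0.40751 × cos(138.47°) = -0.30506
y = ρ sin φ = 0.40751 × sin(138.47°) = 0.27018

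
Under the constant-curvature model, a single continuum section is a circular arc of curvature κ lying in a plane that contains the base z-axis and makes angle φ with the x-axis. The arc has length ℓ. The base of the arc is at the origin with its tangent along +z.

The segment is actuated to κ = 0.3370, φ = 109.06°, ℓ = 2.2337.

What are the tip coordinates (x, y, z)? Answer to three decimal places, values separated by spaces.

-0.262 0.758 2.029

θ = κ·ℓ = 0.3370 × 2.2337 = 0.75276 rad
ρ = (1 − cos θ)/κ = (1 − 0.72981)/0.3370 = 0.80176
z = sin θ / κ = 0.68365/0.3370 = 2.02864
x = ρ cos φ = 0.80176 × cos(109.06°) = -0.26182
y = ρ sin φ = 0.80176 × sin(109.06°) = 0.75781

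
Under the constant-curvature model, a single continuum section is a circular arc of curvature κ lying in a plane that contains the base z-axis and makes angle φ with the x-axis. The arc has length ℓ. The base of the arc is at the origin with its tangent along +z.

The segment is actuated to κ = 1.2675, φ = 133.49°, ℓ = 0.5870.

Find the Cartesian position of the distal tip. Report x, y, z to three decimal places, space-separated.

θ = κ·ℓ = 1.2675 × 0.5870 = 0.74402 rad
ρ = (1 − cos θ)/κ = (1 − 0.73575)/1.2675 = 0.20848
z = sin θ / κ = 0.67725/1.2675 = 0.53432
x = ρ cos φ = 0.20848 × cos(133.49°) = -0.14348
y = ρ sin φ = 0.20848 × sin(133.49°) = 0.15125

-0.143 0.151 0.534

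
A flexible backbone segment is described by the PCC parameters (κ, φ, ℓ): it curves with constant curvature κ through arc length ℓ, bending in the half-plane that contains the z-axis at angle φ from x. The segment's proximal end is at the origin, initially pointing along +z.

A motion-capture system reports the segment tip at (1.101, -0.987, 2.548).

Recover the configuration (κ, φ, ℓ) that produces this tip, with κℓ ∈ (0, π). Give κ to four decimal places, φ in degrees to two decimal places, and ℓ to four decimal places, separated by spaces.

0.3408 318.13 3.0862

ρ = √(x²+y²) = √(1.101² + -0.987²) = 1.47864
φ = atan2(y, x) mod 360° = atan2(-0.987, 1.101) = 318.1251°
|p|² = ρ² + z² = 1.47864² + 2.548² = 8.67867
κ = 2ρ / |p|² = 2×1.47864 / 8.67867 = 0.34075
θ = 2·atan2(ρ, z) = 2·atan2(1.47864, 2.548) = 1.05164 rad
ℓ = θ/κ = 1.05164/0.34075 = 3.08622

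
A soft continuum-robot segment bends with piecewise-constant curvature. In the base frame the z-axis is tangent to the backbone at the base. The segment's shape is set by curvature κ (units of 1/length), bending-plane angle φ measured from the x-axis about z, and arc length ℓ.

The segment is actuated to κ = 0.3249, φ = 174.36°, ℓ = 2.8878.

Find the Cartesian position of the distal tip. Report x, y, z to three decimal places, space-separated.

-1.252 0.124 2.482

θ = κ·ℓ = 0.3249 × 2.8878 = 0.93825 rad
ρ = (1 − cos θ)/κ = (1 − 0.59120)/0.3249 = 1.25822
z = sin θ / κ = 0.80652/0.3249 = 2.48237
x = ρ cos φ = 1.25822 × cos(174.36°) = -1.25213
y = ρ sin φ = 1.25822 × sin(174.36°) = 0.12366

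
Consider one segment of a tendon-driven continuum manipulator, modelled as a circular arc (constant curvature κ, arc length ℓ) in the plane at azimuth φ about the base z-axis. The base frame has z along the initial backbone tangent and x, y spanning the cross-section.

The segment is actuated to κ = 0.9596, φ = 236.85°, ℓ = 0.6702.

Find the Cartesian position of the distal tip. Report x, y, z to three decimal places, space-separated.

-0.114 -0.174 0.625

θ = κ·ℓ = 0.9596 × 0.6702 = 0.64312 rad
ρ = (1 − cos θ)/κ = (1 − 0.80023)/0.9596 = 0.20818
z = sin θ / κ = 0.59970/0.9596 = 0.62495
x = ρ cos φ = 0.20818 × cos(236.85°) = -0.11384
y = ρ sin φ = 0.20818 × sin(236.85°) = -0.17430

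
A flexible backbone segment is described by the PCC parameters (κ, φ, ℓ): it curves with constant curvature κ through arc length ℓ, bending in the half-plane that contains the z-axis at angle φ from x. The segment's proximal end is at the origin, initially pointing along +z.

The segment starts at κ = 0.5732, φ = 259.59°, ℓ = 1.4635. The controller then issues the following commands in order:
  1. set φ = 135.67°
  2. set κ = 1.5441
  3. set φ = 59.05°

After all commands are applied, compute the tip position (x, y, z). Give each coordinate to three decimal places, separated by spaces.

initial: κ=0.5732, φ=259.59°, ℓ=1.4635
cmd 1: set φ=135.67° → (κ,φ,ℓ)=(0.5732,135.67°,1.4635) → tip=(-0.4139,0.4044,1.2978)
cmd 2: set κ=1.5441 → (κ,φ,ℓ)=(1.5441,135.67°,1.4635) → tip=(-0.7578,0.7403,0.4999)
cmd 3: set φ=59.05° → (κ,φ,ℓ)=(1.5441,59.05°,1.4635) → tip=(0.5448,0.9085,0.4999)

0.545 0.909 0.500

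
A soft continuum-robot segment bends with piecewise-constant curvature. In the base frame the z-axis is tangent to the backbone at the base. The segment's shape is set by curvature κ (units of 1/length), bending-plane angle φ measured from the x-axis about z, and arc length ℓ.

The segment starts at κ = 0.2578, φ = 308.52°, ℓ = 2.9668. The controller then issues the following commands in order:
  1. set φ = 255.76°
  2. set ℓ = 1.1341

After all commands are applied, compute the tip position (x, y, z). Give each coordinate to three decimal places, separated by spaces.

initial: κ=0.2578, φ=308.52°, ℓ=2.9668
cmd 1: set φ=255.76° → (κ,φ,ℓ)=(0.2578,255.76°,2.9668) → tip=(-0.2657,-1.0471,2.6859)
cmd 2: set ℓ=1.1341 → (κ,φ,ℓ)=(0.2578,255.76°,1.1341) → tip=(-0.0405,-0.1596,1.1180)

-0.040 -0.160 1.118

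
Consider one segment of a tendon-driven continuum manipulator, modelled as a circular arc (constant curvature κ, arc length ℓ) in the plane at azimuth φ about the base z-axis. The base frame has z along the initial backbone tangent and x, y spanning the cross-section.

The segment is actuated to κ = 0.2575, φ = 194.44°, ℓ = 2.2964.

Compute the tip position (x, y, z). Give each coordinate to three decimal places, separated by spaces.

θ = κ·ℓ = 0.2575 × 2.2964 = 0.59132 rad
ρ = (1 − cos θ)/κ = (1 − 0.83020)/0.2575 = 0.65940
z = sin θ / κ = 0.55746/0.2575 = 2.16489
x = ρ cos φ = 0.65940 × cos(194.44°) = -0.63857
y = ρ sin φ = 0.65940 × sin(194.44°) = -0.16443

-0.639 -0.164 2.165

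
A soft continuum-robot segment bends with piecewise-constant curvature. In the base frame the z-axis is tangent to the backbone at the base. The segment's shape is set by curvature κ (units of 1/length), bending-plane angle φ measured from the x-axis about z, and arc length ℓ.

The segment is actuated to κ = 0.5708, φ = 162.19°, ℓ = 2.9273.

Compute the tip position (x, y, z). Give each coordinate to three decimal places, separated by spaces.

-1.835 0.589 1.743

θ = κ·ℓ = 0.5708 × 2.9273 = 1.67090 rad
ρ = (1 − cos θ)/κ = (1 − -0.09994)/0.5708 = 1.92701
z = sin θ / κ = 0.99499/0.5708 = 1.74316
x = ρ cos φ = 1.92701 × cos(162.19°) = -1.83466
y = ρ sin φ = 1.92701 × sin(162.19°) = 0.58940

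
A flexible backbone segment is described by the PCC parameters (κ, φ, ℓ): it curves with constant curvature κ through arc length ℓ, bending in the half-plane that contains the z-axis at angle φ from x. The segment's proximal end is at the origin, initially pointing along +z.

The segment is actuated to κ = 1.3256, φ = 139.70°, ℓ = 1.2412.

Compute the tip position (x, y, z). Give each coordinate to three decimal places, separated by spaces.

-0.618 0.524 0.752

θ = κ·ℓ = 1.3256 × 1.2412 = 1.64533 rad
ρ = (1 − cos θ)/κ = (1 − -0.07447)/1.3256 = 0.81055
z = sin θ / κ = 0.99722/1.3256 = 0.75228
x = ρ cos φ = 0.81055 × cos(139.70°) = -0.61818
y = ρ sin φ = 0.81055 × sin(139.70°) = 0.52426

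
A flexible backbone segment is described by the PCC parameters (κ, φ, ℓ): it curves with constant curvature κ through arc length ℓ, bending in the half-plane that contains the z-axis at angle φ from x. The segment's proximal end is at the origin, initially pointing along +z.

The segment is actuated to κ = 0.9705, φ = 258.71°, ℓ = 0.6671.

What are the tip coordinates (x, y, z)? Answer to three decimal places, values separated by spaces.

θ = κ·ℓ = 0.9705 × 0.6671 = 0.64742 rad
ρ = (1 − cos θ)/κ = (1 − 0.79764)/0.9705 = 0.20851
z = sin θ / κ = 0.60313/0.9705 = 0.62146
x = ρ cos φ = 0.20851 × cos(258.71°) = -0.04082
y = ρ sin φ = 0.20851 × sin(258.71°) = -0.20447

-0.041 -0.204 0.621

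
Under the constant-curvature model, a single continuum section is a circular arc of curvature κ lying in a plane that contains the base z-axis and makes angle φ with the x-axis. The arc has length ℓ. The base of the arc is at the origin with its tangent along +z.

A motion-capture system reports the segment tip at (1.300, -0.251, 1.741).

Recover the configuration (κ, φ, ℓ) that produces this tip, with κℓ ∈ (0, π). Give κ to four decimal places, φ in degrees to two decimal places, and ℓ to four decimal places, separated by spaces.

0.5535 349.07 2.3493

ρ = √(x²+y²) = √(1.300² + -0.251²) = 1.32401
φ = atan2(y, x) mod 360° = atan2(-0.251, 1.300) = 349.0720°
|p|² = ρ² + z² = 1.32401² + 1.741² = 4.78408
κ = 2ρ / |p|² = 2×1.32401 / 4.78408 = 0.55351
θ = 2·atan2(ρ, z) = 2·atan2(1.32401, 1.741) = 1.30036 rad
ℓ = θ/κ = 1.30036/0.55351 = 2.34931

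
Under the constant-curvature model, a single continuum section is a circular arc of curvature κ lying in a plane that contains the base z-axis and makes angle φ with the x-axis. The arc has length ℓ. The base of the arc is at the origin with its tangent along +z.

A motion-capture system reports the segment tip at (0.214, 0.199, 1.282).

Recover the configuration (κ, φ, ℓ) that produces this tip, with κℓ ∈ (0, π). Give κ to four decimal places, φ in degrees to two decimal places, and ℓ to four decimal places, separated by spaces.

ρ = √(x²+y²) = √(0.214² + 0.199²) = 0.29223
φ = atan2(y, x) mod 360° = atan2(0.199, 0.214) = 42.9200°
|p|² = ρ² + z² = 0.29223² + 1.282² = 1.72892
κ = 2ρ / |p|² = 2×0.29223 / 1.72892 = 0.33805
θ = 2·atan2(ρ, z) = 2·atan2(0.29223, 1.282) = 0.44823 rad
ℓ = θ/κ = 0.44823/0.33805 = 1.32596

0.3380 42.92 1.3260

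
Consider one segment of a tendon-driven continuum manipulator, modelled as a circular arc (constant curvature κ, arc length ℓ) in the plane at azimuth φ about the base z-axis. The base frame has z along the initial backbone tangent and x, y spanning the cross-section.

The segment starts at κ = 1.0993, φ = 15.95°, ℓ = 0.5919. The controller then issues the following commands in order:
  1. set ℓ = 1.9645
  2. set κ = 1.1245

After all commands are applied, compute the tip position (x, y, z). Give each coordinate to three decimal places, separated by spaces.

initial: κ=1.0993, φ=15.95°, ℓ=0.5919
cmd 1: set ℓ=1.9645 → (κ,φ,ℓ)=(1.0993,15.95°,1.9645) → tip=(1.3604,0.3888,0.7565)
cmd 2: set κ=1.1245 → (κ,φ,ℓ)=(1.1245,15.95°,1.9645) → tip=(1.3645,0.3900,0.7142)

1.365 0.390 0.714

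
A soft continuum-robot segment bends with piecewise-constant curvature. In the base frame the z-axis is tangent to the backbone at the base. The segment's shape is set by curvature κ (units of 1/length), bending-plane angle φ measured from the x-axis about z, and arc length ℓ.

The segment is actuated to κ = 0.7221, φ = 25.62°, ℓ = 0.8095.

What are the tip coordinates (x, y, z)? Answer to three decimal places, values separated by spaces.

0.207 0.099 0.764

θ = κ·ℓ = 0.7221 × 0.8095 = 0.58454 rad
ρ = (1 − cos θ)/κ = (1 − 0.83397)/0.7221 = 0.22993
z = sin θ / κ = 0.55182/0.7221 = 0.76418
x = ρ cos φ = 0.22993 × cos(25.62°) = 0.20733
y = ρ sin φ = 0.22993 × sin(25.62°) = 0.09942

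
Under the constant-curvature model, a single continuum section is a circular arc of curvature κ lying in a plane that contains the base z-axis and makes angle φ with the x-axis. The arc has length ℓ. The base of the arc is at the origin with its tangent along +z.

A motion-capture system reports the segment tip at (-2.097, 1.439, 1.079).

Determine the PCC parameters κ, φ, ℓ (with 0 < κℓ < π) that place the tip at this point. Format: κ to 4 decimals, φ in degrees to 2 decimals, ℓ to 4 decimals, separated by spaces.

0.6664 145.54 3.5099

ρ = √(x²+y²) = √(-2.097² + 1.439²) = 2.54325
φ = atan2(y, x) mod 360° = atan2(1.439, -2.097) = 145.5414°
|p|² = ρ² + z² = 2.54325² + 1.079² = 7.63237
κ = 2ρ / |p|² = 2×2.54325 / 7.63237 = 0.66644
θ = 2·atan2(ρ, z) = 2·atan2(2.54325, 1.079) = 2.33911 rad
ℓ = θ/κ = 2.33911/0.66644 = 3.50986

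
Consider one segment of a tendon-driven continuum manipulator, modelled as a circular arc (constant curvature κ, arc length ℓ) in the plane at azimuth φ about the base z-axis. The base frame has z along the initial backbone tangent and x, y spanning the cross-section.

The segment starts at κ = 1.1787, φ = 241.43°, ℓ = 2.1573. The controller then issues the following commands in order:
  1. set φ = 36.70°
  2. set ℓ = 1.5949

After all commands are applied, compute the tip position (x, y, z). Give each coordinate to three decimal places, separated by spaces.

initial: κ=1.1787, φ=241.43°, ℓ=2.1573
cmd 1: set φ=36.70° → (κ,φ,ℓ)=(1.1787,36.70°,2.1573) → tip=(1.2421,0.9258,0.4782)
cmd 2: set ℓ=1.5949 → (κ,φ,ℓ)=(1.1787,36.70°,1.5949) → tip=(0.8872,0.6613,0.8082)

0.887 0.661 0.808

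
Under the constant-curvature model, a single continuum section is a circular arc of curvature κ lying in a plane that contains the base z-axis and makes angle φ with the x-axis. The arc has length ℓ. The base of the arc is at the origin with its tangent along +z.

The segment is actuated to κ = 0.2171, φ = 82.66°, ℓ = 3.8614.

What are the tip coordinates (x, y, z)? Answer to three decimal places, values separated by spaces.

θ = κ·ℓ = 0.2171 × 3.8614 = 0.83831 rad
ρ = (1 − cos θ)/κ = (1 − 0.66872)/0.2171 = 1.52593
z = sin θ / κ = 0.74351/0.2171 = 3.42475
x = ρ cos φ = 1.52593 × cos(82.66°) = 0.19495
y = ρ sin φ = 1.52593 × sin(82.66°) = 1.51343

0.195 1.513 3.425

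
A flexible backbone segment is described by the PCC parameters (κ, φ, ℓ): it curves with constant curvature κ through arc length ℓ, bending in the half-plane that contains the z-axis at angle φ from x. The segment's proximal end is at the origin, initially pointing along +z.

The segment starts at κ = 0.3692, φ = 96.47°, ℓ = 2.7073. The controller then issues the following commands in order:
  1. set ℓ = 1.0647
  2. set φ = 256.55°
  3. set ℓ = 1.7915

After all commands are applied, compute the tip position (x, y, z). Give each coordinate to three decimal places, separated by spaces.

initial: κ=0.3692, φ=96.47°, ℓ=2.7073
cmd 1: set ℓ=1.0647 → (κ,φ,ℓ)=(0.3692,96.47°,1.0647) → tip=(-0.0233,0.2053,1.0375)
cmd 2: set φ=256.55° → (κ,φ,ℓ)=(0.3692,256.55°,1.0647) → tip=(-0.0480,-0.2009,1.0375)
cmd 3: set ℓ=1.7915 → (κ,φ,ℓ)=(0.3692,256.55°,1.7915) → tip=(-0.1329,-0.5555,1.6637)

-0.133 -0.556 1.664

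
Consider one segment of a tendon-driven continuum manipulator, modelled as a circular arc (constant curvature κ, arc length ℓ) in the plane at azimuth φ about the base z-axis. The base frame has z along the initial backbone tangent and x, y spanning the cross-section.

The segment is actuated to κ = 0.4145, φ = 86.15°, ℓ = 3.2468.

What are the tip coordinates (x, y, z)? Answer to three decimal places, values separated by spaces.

θ = κ·ℓ = 0.4145 × 3.2468 = 1.34580 rad
ρ = (1 − cos θ)/κ = (1 − 0.22310)/0.4145 = 1.87430
z = sin θ / κ = 0.97479/0.4145 = 2.35174
x = ρ cos φ = 1.87430 × cos(86.15°) = 0.12585
y = ρ sin φ = 1.87430 × sin(86.15°) = 1.87007

0.126 1.870 2.352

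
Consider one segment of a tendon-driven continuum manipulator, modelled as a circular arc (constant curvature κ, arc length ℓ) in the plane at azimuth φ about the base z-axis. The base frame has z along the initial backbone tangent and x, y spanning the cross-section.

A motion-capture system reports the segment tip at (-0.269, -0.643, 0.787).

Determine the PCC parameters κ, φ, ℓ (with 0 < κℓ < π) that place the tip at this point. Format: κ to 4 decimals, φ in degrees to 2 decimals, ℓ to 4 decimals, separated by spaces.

1.2613 247.30 1.1493

ρ = √(x²+y²) = √(-0.269² + -0.643²) = 0.69700
φ = atan2(y, x) mod 360° = atan2(-0.643, -0.269) = 247.2979°
|p|² = ρ² + z² = 0.69700² + 0.787² = 1.10518
κ = 2ρ / |p|² = 2×0.69700 / 1.10518 = 1.26134
θ = 2·atan2(ρ, z) = 2·atan2(0.69700, 0.787) = 1.44965 rad
ℓ = θ/κ = 1.44965/1.26134 = 1.14930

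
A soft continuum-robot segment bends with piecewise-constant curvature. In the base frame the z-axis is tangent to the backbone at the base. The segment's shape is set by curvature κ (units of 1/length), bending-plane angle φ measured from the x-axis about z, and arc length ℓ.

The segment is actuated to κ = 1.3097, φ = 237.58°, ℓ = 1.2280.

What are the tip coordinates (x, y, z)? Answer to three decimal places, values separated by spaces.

θ = κ·ℓ = 1.3097 × 1.2280 = 1.60831 rad
ρ = (1 − cos θ)/κ = (1 − -0.03751)/1.3097 = 0.79217
z = sin θ / κ = 0.99930/1.3097 = 0.76300
x = ρ cos φ = 0.79217 × cos(237.58°) = -0.42470
y = ρ sin φ = 0.79217 × sin(237.58°) = -0.66870

-0.425 -0.669 0.763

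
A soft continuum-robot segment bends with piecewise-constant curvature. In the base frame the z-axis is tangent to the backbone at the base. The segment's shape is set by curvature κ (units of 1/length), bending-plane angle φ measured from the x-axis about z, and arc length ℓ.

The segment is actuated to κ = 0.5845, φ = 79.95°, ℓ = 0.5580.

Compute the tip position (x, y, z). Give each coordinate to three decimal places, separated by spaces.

0.016 0.089 0.548

θ = κ·ℓ = 0.5845 × 0.5580 = 0.32615 rad
ρ = (1 − cos θ)/κ = (1 − 0.94728)/0.5845 = 0.09019
z = sin θ / κ = 0.32040/0.5845 = 0.54816
x = ρ cos φ = 0.09019 × cos(79.95°) = 0.01574
y = ρ sin φ = 0.09019 × sin(79.95°) = 0.08881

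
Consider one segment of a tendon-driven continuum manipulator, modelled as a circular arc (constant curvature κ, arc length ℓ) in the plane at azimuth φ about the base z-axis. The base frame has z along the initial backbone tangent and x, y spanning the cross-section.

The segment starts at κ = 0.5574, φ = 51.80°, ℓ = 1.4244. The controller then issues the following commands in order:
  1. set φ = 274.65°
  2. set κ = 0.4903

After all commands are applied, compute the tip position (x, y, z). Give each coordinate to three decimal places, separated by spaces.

initial: κ=0.5574, φ=51.80°, ℓ=1.4244
cmd 1: set φ=274.65° → (κ,φ,ℓ)=(0.5574,274.65°,1.4244) → tip=(0.0435,-0.5346,1.2794)
cmd 2: set κ=0.4903 → (κ,φ,ℓ)=(0.4903,274.65°,1.4244) → tip=(0.0387,-0.4759,1.3114)

0.039 -0.476 1.311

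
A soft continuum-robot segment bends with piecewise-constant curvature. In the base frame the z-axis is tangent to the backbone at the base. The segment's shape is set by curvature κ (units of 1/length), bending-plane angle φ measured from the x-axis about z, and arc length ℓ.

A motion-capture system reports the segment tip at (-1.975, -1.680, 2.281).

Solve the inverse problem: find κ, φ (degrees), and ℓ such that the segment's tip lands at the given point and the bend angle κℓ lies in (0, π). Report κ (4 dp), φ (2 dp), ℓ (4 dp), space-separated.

ρ = √(x²+y²) = √(-1.975² + -1.680²) = 2.59288
φ = atan2(y, x) mod 360° = atan2(-1.680, -1.975) = 220.3856°
|p|² = ρ² + z² = 2.59288² + 2.281² = 11.92599
κ = 2ρ / |p|² = 2×2.59288 / 11.92599 = 0.43483
θ = 2·atan2(ρ, z) = 2·atan2(2.59288, 2.281) = 1.69860 rad
ℓ = θ/κ = 1.69860/0.43483 = 3.90637

0.4348 220.39 3.9064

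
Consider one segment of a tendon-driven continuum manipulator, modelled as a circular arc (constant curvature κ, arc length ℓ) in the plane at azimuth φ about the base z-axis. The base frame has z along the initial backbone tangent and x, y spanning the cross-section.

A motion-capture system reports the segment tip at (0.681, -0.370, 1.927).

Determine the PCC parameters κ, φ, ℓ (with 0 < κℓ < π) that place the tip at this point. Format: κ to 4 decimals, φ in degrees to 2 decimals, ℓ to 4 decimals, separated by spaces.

0.3593 331.48 2.1285

ρ = √(x²+y²) = √(0.681² + -0.370²) = 0.77502
φ = atan2(y, x) mod 360° = atan2(-0.370, 0.681) = 331.4839°
|p|² = ρ² + z² = 0.77502² + 1.927² = 4.31399
κ = 2ρ / |p|² = 2×0.77502 / 4.31399 = 0.35931
θ = 2·atan2(ρ, z) = 2·atan2(0.77502, 1.927) = 0.76479 rad
ℓ = θ/κ = 0.76479/0.35931 = 2.12851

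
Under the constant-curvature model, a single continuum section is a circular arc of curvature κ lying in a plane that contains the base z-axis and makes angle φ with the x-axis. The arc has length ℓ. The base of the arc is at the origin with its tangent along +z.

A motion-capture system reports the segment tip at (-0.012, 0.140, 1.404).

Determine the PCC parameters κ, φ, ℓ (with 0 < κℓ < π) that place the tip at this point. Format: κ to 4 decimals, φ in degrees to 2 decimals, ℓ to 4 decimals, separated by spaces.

0.1412 94.90 1.4134

ρ = √(x²+y²) = √(-0.012² + 0.140²) = 0.14051
φ = atan2(y, x) mod 360° = atan2(0.140, -0.012) = 94.8991°
|p|² = ρ² + z² = 0.14051² + 1.404² = 1.99096
κ = 2ρ / |p|² = 2×0.14051 / 1.99096 = 0.14115
θ = 2·atan2(ρ, z) = 2·atan2(0.14051, 1.404) = 0.19950 rad
ℓ = θ/κ = 0.19950/0.14115 = 1.41336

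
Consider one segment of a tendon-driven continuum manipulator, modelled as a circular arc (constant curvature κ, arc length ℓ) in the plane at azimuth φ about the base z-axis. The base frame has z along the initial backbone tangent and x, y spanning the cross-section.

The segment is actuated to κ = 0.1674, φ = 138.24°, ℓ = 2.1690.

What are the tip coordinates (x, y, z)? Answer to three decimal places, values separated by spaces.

θ = κ·ℓ = 0.1674 × 2.1690 = 0.36309 rad
ρ = (1 − cos θ)/κ = (1 − 0.93480)/0.1674 = 0.38946
z = sin θ / κ = 0.35517/0.1674 = 2.12165
x = ρ cos φ = 0.38946 × cos(138.24°) = -0.29052
y = ρ sin φ = 0.38946 × sin(138.24°) = 0.25939

-0.291 0.259 2.122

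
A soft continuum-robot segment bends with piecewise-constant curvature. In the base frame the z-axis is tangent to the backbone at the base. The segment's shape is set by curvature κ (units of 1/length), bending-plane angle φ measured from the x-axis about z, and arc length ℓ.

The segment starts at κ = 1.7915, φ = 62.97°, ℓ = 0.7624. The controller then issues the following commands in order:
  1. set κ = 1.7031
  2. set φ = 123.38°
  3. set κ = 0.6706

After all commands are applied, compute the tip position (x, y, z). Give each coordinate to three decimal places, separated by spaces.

initial: κ=1.7915, φ=62.97°, ℓ=0.7624
cmd 1: set κ=1.7031 → (κ,φ,ℓ)=(1.7031,62.97°,0.7624) → tip=(0.1951,0.3823,0.5655)
cmd 2: set φ=123.38° → (κ,φ,ℓ)=(1.7031,123.38°,0.7624) → tip=(-0.2362,0.3584,0.5655)
cmd 3: set κ=0.6706 → (κ,φ,ℓ)=(0.6706,123.38°,0.7624) → tip=(-0.1049,0.1592,0.7296)

-0.105 0.159 0.730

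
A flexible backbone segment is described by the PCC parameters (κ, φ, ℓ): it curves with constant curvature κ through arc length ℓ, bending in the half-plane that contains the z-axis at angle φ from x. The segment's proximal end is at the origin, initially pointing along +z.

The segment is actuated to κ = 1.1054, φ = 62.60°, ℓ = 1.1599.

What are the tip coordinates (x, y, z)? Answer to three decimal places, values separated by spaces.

θ = κ·ℓ = 1.1054 × 1.1599 = 1.28215 rad
ρ = (1 − cos θ)/κ = (1 − 0.28465)/1.1054 = 0.64714
z = sin θ / κ = 0.95863/1.1054 = 0.86723
x = ρ cos φ = 0.64714 × cos(62.60°) = 0.29781
y = ρ sin φ = 0.64714 × sin(62.60°) = 0.57454

0.298 0.575 0.867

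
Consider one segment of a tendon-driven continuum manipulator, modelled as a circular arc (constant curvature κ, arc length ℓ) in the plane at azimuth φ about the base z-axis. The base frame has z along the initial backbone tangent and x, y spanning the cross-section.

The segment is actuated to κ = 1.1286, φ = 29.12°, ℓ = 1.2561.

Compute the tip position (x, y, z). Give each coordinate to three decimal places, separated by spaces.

0.656 0.365 0.876

θ = κ·ℓ = 1.1286 × 1.2561 = 1.41763 rad
ρ = (1 − cos θ)/κ = (1 − 0.15256)/1.1286 = 0.75087
z = sin θ / κ = 0.98829/1.1286 = 0.87568
x = ρ cos φ = 0.75087 × cos(29.12°) = 0.65597
y = ρ sin φ = 0.75087 × sin(29.12°) = 0.36541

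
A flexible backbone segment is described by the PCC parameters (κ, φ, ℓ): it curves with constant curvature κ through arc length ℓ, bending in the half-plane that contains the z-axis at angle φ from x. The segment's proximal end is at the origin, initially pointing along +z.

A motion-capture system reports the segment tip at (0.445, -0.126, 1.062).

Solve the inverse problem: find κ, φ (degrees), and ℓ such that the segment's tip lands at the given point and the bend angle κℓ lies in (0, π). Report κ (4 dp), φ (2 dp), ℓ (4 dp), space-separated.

ρ = √(x²+y²) = √(0.445² + -0.126²) = 0.46249
φ = atan2(y, x) mod 360° = atan2(-0.126, 0.445) = 344.1907°
|p|² = ρ² + z² = 0.46249² + 1.062² = 1.34174
κ = 2ρ / |p|² = 2×0.46249 / 1.34174 = 0.68939
θ = 2·atan2(ρ, z) = 2·atan2(0.46249, 1.062) = 0.82145 rad
ℓ = θ/κ = 0.82145/0.68939 = 1.19156

0.6894 344.19 1.1916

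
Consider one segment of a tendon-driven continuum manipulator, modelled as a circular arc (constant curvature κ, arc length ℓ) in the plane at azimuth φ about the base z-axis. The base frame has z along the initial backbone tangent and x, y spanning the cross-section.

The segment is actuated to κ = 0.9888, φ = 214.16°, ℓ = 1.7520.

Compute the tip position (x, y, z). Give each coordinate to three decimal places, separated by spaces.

-0.971 -0.659 0.998

θ = κ·ℓ = 0.9888 × 1.7520 = 1.73238 rad
ρ = (1 − cos θ)/κ = (1 − -0.16088)/0.9888 = 1.17403
z = sin θ / κ = 0.98697/0.9888 = 0.99815
x = ρ cos φ = 1.17403 × cos(214.16°) = -0.97148
y = ρ sin φ = 1.17403 × sin(214.16°) = -0.65922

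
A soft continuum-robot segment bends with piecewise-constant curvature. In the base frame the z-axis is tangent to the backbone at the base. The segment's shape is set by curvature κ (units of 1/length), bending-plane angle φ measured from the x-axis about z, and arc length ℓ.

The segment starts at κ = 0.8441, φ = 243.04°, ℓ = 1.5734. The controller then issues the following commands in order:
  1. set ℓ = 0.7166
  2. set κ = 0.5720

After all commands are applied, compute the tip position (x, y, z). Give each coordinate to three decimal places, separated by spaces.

-0.066 -0.129 0.697

initial: κ=0.8441, φ=243.04°, ℓ=1.5734
cmd 1: set ℓ=0.7166 → (κ,φ,ℓ)=(0.8441,243.04°,0.7166) → tip=(-0.0953,-0.1874,0.6737)
cmd 2: set κ=0.5720 → (κ,φ,ℓ)=(0.5720,243.04°,0.7166) → tip=(-0.0657,-0.1291,0.6967)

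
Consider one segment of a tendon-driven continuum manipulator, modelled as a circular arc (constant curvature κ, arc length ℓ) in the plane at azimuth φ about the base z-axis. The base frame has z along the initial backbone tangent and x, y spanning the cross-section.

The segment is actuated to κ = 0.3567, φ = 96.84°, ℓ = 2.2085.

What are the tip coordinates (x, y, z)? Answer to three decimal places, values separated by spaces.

-0.098 0.820 1.987

θ = κ·ℓ = 0.3567 × 2.2085 = 0.78777 rad
ρ = (1 − cos θ)/κ = (1 − 0.70543)/0.3567 = 0.82583
z = sin θ / κ = 0.70878/0.3567 = 1.98706
x = ρ cos φ = 0.82583 × cos(96.84°) = -0.09835
y = ρ sin φ = 0.82583 × sin(96.84°) = 0.81995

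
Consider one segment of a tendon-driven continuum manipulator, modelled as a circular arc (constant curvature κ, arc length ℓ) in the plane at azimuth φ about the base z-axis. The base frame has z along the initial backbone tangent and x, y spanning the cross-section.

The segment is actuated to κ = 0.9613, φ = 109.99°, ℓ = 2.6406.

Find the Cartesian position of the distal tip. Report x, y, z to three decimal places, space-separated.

θ = κ·ℓ = 0.9613 × 2.6406 = 2.53841 rad
ρ = (1 − cos θ)/κ = (1 − -0.82353)/0.9613 = 1.89695
z = sin θ / κ = 0.56727/0.9613 = 0.59010
x = ρ cos φ = 1.89695 × cos(109.99°) = -0.64848
y = ρ sin φ = 1.89695 × sin(109.99°) = 1.78266

-0.648 1.783 0.590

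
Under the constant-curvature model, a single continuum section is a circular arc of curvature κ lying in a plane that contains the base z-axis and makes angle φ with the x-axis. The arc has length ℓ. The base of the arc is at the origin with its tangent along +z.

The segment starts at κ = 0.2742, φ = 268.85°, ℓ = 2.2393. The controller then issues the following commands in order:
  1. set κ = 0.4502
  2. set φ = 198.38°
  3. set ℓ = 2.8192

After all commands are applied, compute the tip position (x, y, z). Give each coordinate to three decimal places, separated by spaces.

-1.482 -0.492 2.121

initial: κ=0.2742, φ=268.85°, ℓ=2.2393
cmd 1: set κ=0.4502 → (κ,φ,ℓ)=(0.4502,268.85°,2.2393) → tip=(-0.0208,-1.0361,1.8788)
cmd 2: set φ=198.38° → (κ,φ,ℓ)=(0.4502,198.38°,2.2393) → tip=(-0.9835,-0.3268,1.8788)
cmd 3: set ℓ=2.8192 → (κ,φ,ℓ)=(0.4502,198.38°,2.8192) → tip=(-1.4818,-0.4923,2.1210)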